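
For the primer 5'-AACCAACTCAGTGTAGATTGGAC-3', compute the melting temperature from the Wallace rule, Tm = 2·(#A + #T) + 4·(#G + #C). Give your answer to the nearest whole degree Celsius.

Base counts: A=8, T=5, G=5, C=5 (length 23).
Tm = 2·(8+5) + 4·(5+5) = 2·13 + 4·10 = 26 + 40 = 66°C.

66°C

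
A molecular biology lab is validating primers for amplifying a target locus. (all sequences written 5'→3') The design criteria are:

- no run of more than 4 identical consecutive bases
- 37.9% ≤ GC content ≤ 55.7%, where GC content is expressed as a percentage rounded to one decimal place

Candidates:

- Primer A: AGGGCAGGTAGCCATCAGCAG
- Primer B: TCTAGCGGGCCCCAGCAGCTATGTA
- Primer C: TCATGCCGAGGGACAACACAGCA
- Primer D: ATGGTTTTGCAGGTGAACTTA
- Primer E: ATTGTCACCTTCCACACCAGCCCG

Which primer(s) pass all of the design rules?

Primer D only.

Primer A (21 nt, A=6 T=2 G=8 C=5): longest run = 3 ✓; GC 13/21 = 61.9%, outside 37.9–55.7% ✗ — fails.
Primer B (25 nt, A=5 T=5 G=7 C=8): longest run = 4 ✓; GC 15/25 = 60.0%, outside 37.9–55.7% ✗ — fails.
Primer C (23 nt, A=8 T=2 G=6 C=7): longest run = 3 ✓; GC 13/23 = 56.5%, outside 37.9–55.7% ✗ — fails.
Primer D (21 nt, A=5 T=8 G=6 C=2): longest run = 4 ✓; GC 8/21 = 38.1% ✓ — passes.
Primer E (24 nt, A=5 T=5 G=3 C=11): longest run = 3 ✓; GC 14/24 = 58.3%, outside 37.9–55.7% ✗ — fails.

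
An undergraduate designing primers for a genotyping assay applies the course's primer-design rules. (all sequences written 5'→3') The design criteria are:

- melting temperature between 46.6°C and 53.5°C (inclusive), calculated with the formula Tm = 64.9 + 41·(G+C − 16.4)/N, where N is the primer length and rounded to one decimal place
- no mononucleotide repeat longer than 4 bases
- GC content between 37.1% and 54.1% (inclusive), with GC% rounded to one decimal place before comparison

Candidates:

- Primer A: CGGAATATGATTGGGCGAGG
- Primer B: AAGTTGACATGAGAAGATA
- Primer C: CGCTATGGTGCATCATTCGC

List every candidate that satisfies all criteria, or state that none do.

None of the candidates satisfy all criteria.

Primer A (20 nt, A=5 T=4 G=9 C=2): Tm = 64.9 + 41·(11 − 16.4)/20 = 53.8°C, outside 46.6–53.5°C ✗; longest run = 3 ✓; GC 11/20 = 55.0%, outside 37.1–54.1% ✗ — fails.
Primer B (19 nt, A=9 T=4 G=5 C=1): Tm = 64.9 + 41·(6 − 16.4)/19 = 42.5°C, outside 46.6–53.5°C ✗; longest run = 2 ✓; GC 6/19 = 31.6%, outside 37.1–54.1% ✗ — fails.
Primer C (20 nt, A=3 T=6 G=5 C=6): Tm = 64.9 + 41·(11 − 16.4)/20 = 53.8°C, outside 46.6–53.5°C ✗; longest run = 2 ✓; GC 11/20 = 55.0%, outside 37.1–54.1% ✗ — fails.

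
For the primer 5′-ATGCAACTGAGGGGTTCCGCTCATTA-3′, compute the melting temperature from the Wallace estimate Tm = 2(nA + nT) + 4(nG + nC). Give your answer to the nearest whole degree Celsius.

78°C

Base counts: A=6, T=7, G=7, C=6 (length 26).
Tm = 2·(6+7) + 4·(7+6) = 2·13 + 4·13 = 26 + 52 = 78°C.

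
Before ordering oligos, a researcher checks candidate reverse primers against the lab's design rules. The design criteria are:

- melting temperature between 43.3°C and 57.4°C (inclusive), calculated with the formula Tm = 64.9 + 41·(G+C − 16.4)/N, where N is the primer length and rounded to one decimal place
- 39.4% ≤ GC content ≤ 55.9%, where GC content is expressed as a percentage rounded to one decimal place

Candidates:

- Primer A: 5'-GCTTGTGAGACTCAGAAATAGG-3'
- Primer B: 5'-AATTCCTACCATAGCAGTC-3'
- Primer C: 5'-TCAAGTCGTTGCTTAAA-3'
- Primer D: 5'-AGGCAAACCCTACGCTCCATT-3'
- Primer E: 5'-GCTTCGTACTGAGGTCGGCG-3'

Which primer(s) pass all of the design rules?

Primer A, Primer B and Primer D.

Primer A (22 nt, A=7 T=5 G=7 C=3): Tm = 64.9 + 41·(10 − 16.4)/22 = 53.0°C ✓; GC 10/22 = 45.5% ✓ — passes.
Primer B (19 nt, A=6 T=5 G=2 C=6): Tm = 64.9 + 41·(8 − 16.4)/19 = 46.8°C ✓; GC 8/19 = 42.1% ✓ — passes.
Primer C (17 nt, A=5 T=6 G=3 C=3): Tm = 64.9 + 41·(6 − 16.4)/17 = 39.8°C, outside 43.3–57.4°C ✗; GC 6/17 = 35.3%, outside 39.4–55.9% ✗ — fails.
Primer D (21 nt, A=6 T=4 G=3 C=8): Tm = 64.9 + 41·(11 − 16.4)/21 = 54.4°C ✓; GC 11/21 = 52.4% ✓ — passes.
Primer E (20 nt, A=2 T=5 G=8 C=5): Tm = 64.9 + 41·(13 − 16.4)/20 = 57.9°C, outside 43.3–57.4°C ✗; GC 13/20 = 65.0%, outside 39.4–55.9% ✗ — fails.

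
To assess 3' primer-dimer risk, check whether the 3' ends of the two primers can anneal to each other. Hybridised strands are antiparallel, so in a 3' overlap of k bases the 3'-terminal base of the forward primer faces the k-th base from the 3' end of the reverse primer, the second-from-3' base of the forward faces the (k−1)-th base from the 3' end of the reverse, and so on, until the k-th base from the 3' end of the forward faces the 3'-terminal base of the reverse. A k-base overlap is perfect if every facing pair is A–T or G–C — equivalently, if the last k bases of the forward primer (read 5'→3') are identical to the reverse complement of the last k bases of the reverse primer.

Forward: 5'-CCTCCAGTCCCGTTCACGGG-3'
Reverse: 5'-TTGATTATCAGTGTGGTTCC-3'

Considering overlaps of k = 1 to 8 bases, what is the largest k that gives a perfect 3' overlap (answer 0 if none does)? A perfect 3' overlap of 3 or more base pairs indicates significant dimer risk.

Last 8 bases (5'→3') — forward …TTCACGGG, reverse …GTGGTTCC.
Reverse complement of the reverse primer's last 8 bases: GGAACCAC; its first k bases are the reverse complement of the reverse primer's last k bases, so a perfect k-base overlap needs the forward primer's last k bases to equal them.
Comparing (forward last k vs required): k=1: G vs G ✓; k=2: GG vs GG ✓; k=3: GGG vs GGA ✗; k=4: CGGG vs GGAA ✗; k=5: ACGGG vs GGAAC ✗; k=6: CACGGG vs GGAACC ✗; k=7: TCACGGG vs GGAACCA ✗; k=8: TTCACGGG vs GGAACCAC ✗.
Perfect overlaps at k = 1, 2; the largest is 2.

Longest perfect overlap: 2 complementary base pairs; below the dimer-risk threshold (threshold 3).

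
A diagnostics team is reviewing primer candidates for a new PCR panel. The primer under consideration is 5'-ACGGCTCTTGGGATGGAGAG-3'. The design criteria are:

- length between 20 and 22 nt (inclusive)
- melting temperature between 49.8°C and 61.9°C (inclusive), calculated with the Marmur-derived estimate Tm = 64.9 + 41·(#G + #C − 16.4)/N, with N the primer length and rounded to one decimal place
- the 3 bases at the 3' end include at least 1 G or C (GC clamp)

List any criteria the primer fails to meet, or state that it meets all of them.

Meets all criteria.

Base counts: A=4, T=4, G=9, C=3 (length 20).
length: length 20 ✓
Tm: Tm = 64.9 + 41·(12 − 16.4)/20 = 55.9°C ✓
GC clamp: 3' end GAG has 2 G/C ✓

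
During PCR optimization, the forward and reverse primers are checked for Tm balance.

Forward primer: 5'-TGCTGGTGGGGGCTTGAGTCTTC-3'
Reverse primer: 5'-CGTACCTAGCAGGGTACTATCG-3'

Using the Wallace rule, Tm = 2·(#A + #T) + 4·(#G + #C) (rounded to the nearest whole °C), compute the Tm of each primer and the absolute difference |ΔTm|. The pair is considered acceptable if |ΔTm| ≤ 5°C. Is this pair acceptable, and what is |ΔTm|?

|ΔTm| = 6°C; the pair is not acceptable.

Forward: A=1 T=8 G=10 C=4 → Tm = 2·9 + 4·14 = 74°C.
Reverse: A=5 T=5 G=6 C=6 → Tm = 2·10 + 4·12 = 68°C.
|ΔTm| = |74 − 68| = 6°C, > 5°C.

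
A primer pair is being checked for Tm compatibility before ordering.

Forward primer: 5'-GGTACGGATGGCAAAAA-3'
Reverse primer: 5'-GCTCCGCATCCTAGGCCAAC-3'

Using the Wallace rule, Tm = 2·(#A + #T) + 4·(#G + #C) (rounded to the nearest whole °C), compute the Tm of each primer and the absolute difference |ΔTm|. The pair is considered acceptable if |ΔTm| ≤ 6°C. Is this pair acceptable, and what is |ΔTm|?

|ΔTm| = 16°C; the pair is not acceptable.

Forward: A=7 T=2 G=6 C=2 → Tm = 2·9 + 4·8 = 50°C.
Reverse: A=4 T=3 G=4 C=9 → Tm = 2·7 + 4·13 = 66°C.
|ΔTm| = |50 − 66| = 16°C, > 6°C.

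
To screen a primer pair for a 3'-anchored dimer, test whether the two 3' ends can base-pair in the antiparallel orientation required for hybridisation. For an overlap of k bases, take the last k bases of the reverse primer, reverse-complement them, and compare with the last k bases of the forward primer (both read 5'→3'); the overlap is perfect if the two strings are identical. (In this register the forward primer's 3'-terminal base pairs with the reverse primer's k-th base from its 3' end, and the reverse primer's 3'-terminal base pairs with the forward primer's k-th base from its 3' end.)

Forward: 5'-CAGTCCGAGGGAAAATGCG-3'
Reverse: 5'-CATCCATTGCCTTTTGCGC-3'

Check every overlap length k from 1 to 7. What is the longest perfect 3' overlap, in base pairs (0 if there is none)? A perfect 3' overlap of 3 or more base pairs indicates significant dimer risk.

Longest perfect overlap: 3 complementary base pairs; significant dimer risk (threshold 3).

Last 7 bases (5'→3') — forward …AAATGCG, reverse …TTTGCGC.
Reverse complement of the reverse primer's last 7 bases: GCGCAAA; its first k bases are the reverse complement of the reverse primer's last k bases, so a perfect k-base overlap needs the forward primer's last k bases to equal them.
Comparing (forward last k vs required): k=1: G vs G ✓; k=2: CG vs GC ✗; k=3: GCG vs GCG ✓; k=4: TGCG vs GCGC ✗; k=5: ATGCG vs GCGCA ✗; k=6: AATGCG vs GCGCAA ✗; k=7: AAATGCG vs GCGCAAA ✗.
Perfect overlaps at k = 1, 3; the largest is 3.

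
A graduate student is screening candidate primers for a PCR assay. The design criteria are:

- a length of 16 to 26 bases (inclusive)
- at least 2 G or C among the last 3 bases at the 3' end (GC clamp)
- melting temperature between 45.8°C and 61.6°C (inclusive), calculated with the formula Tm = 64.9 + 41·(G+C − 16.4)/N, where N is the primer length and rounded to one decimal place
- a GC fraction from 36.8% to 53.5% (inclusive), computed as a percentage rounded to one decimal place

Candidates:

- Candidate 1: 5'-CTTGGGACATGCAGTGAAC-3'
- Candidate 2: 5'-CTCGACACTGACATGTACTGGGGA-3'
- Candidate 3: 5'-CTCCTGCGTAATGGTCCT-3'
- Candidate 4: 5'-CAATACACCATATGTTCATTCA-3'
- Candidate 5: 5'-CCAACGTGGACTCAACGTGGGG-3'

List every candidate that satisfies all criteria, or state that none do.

None of the candidates satisfy all criteria.

Candidate 1 (19 nt, A=5 T=4 G=6 C=4): length 19 ✓; 3' end AAC has 1 G/C, need ≥2 ✗; Tm = 64.9 + 41·(10 − 16.4)/19 = 51.1°C ✓; GC 10/19 = 52.6% ✓ — fails.
Candidate 2 (24 nt, A=6 T=5 G=7 C=6): length 24 ✓; 3' end GGA has 2 G/C ✓; Tm = 64.9 + 41·(13 − 16.4)/24 = 59.1°C ✓; GC 13/24 = 54.2%, outside 36.8–53.5% ✗ — fails.
Candidate 3 (18 nt, A=2 T=6 G=4 C=6): length 18 ✓; 3' end CCT has 2 G/C ✓; Tm = 64.9 + 41·(10 − 16.4)/18 = 50.3°C ✓; GC 10/18 = 55.6%, outside 36.8–53.5% ✗ — fails.
Candidate 4 (22 nt, A=8 T=7 G=1 C=6): length 22 ✓; 3' end TCA has 1 G/C, need ≥2 ✗; Tm = 64.9 + 41·(7 − 16.4)/22 = 47.4°C ✓; GC 7/22 = 31.8%, outside 36.8–53.5% ✗ — fails.
Candidate 5 (22 nt, A=5 T=3 G=8 C=6): length 22 ✓; 3' end GGG has 3 G/C ✓; Tm = 64.9 + 41·(14 − 16.4)/22 = 60.4°C ✓; GC 14/22 = 63.6%, outside 36.8–53.5% ✗ — fails.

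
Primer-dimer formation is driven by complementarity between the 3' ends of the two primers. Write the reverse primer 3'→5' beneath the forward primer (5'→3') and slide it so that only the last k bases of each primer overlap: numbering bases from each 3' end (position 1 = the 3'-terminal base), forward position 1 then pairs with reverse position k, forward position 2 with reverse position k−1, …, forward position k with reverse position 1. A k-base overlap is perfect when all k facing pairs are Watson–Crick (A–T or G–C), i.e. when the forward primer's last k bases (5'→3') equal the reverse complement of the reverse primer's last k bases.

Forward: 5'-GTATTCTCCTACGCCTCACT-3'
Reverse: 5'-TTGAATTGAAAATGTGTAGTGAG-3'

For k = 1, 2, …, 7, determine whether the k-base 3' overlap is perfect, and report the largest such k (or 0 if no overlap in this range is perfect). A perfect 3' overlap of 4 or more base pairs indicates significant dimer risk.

Last 7 bases (5'→3') — forward …CCTCACT, reverse …TAGTGAG.
Reverse complement of the reverse primer's last 7 bases: CTCACTA; its first k bases are the reverse complement of the reverse primer's last k bases, so a perfect k-base overlap needs the forward primer's last k bases to equal them.
Comparing (forward last k vs required): k=1: T vs C ✗; k=2: CT vs CT ✓; k=3: ACT vs CTC ✗; k=4: CACT vs CTCA ✗; k=5: TCACT vs CTCAC ✗; k=6: CTCACT vs CTCACT ✓; k=7: CCTCACT vs CTCACTA ✗.
Perfect overlaps at k = 2, 6; the largest is 6.

Longest perfect overlap: 6 complementary base pairs; significant dimer risk (threshold 4).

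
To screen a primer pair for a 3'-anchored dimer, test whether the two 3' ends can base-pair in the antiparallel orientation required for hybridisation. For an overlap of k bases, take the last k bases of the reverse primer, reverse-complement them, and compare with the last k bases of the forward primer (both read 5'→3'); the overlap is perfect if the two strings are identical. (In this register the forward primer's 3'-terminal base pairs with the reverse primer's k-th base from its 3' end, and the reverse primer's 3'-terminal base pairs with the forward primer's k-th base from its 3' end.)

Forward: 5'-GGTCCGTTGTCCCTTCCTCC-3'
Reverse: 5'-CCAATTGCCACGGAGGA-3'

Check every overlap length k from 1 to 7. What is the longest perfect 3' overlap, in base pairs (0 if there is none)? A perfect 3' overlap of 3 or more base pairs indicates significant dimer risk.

Last 7 bases (5'→3') — forward …TTCCTCC, reverse …CGGAGGA.
Reverse complement of the reverse primer's last 7 bases: TCCTCCG; its first k bases are the reverse complement of the reverse primer's last k bases, so a perfect k-base overlap needs the forward primer's last k bases to equal them.
Comparing (forward last k vs required): k=1: C vs T ✗; k=2: CC vs TC ✗; k=3: TCC vs TCC ✓; k=4: CTCC vs TCCT ✗; k=5: CCTCC vs TCCTC ✗; k=6: TCCTCC vs TCCTCC ✓; k=7: TTCCTCC vs TCCTCCG ✗.
Perfect overlaps at k = 3, 6; the largest is 6.

Longest perfect overlap: 6 complementary base pairs; significant dimer risk (threshold 3).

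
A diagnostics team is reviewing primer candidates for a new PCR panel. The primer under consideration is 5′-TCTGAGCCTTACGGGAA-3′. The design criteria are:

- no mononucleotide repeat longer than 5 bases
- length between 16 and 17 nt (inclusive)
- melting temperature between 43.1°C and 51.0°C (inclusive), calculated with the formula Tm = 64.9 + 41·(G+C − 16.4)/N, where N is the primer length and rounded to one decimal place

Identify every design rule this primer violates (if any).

Meets all criteria.

Base counts: A=4, T=4, G=5, C=4 (length 17).
homopolymer run: longest run = 3 ✓
length: length 17 ✓
Tm: Tm = 64.9 + 41·(9 − 16.4)/17 = 47.1°C ✓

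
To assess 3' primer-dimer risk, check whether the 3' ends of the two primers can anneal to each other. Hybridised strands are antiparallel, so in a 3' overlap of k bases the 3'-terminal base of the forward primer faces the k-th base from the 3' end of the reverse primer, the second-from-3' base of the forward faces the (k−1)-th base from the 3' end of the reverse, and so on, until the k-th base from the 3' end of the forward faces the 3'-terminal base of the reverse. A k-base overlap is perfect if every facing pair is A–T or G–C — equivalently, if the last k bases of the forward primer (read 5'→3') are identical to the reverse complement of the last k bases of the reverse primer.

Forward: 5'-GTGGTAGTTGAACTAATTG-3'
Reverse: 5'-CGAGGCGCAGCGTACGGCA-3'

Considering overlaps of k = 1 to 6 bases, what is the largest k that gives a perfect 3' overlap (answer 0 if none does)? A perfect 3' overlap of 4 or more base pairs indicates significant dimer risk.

Longest perfect overlap: 2 complementary base pairs; below the dimer-risk threshold (threshold 4).

Last 6 bases (5'→3') — forward …TAATTG, reverse …ACGGCA.
Reverse complement of the reverse primer's last 6 bases: TGCCGT; its first k bases are the reverse complement of the reverse primer's last k bases, so a perfect k-base overlap needs the forward primer's last k bases to equal them.
Comparing (forward last k vs required): k=1: G vs T ✗; k=2: TG vs TG ✓; k=3: TTG vs TGC ✗; k=4: ATTG vs TGCC ✗; k=5: AATTG vs TGCCG ✗; k=6: TAATTG vs TGCCGT ✗.
Only k = 2 is perfect, so the longest perfect 3' overlap is 2.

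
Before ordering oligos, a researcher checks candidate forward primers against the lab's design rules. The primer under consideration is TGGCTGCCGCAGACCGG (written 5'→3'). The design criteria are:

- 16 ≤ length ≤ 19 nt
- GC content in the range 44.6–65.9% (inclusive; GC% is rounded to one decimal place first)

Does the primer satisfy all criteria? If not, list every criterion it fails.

Base counts: A=2, T=2, G=7, C=6 (length 17).
length: length 17 ✓
GC content: GC 13/17 = 76.5%, outside 44.6–65.9% ✗

Fails: GC content.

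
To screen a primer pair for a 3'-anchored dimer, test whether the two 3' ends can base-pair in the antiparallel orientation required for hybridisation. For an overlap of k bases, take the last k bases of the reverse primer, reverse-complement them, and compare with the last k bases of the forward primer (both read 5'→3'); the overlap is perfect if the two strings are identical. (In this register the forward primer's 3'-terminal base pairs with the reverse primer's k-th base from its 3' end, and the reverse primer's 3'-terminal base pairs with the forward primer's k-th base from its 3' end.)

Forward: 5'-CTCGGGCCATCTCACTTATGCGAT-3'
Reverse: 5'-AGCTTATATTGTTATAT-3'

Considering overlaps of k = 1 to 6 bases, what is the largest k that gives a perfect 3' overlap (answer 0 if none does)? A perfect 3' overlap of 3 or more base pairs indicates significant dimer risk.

Last 6 bases (5'→3') — forward …TGCGAT, reverse …TTATAT.
Reverse complement of the reverse primer's last 6 bases: ATATAA; its first k bases are the reverse complement of the reverse primer's last k bases, so a perfect k-base overlap needs the forward primer's last k bases to equal them.
Comparing (forward last k vs required): k=1: T vs A ✗; k=2: AT vs AT ✓; k=3: GAT vs ATA ✗; k=4: CGAT vs ATAT ✗; k=5: GCGAT vs ATATA ✗; k=6: TGCGAT vs ATATAA ✗.
Only k = 2 is perfect, so the longest perfect 3' overlap is 2.

Longest perfect overlap: 2 complementary base pairs; below the dimer-risk threshold (threshold 3).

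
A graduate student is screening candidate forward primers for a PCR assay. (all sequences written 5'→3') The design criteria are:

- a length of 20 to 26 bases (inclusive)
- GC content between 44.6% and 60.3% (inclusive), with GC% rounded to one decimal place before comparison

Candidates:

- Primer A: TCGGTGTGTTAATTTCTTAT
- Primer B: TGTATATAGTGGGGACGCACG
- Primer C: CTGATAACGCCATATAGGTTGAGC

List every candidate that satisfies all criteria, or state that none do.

Primer A (20 nt, A=3 T=11 G=4 C=2): length 20 ✓; GC 6/20 = 30.0%, outside 44.6–60.3% ✗ — fails.
Primer B (21 nt, A=5 T=5 G=8 C=3): length 21 ✓; GC 11/21 = 52.4% ✓ — passes.
Primer C (24 nt, A=7 T=6 G=6 C=5): length 24 ✓; GC 11/24 = 45.8% ✓ — passes.

Primer B and Primer C.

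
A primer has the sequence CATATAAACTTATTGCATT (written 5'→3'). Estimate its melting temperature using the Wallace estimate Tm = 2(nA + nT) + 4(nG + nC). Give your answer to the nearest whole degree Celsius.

46°C

Base counts: A=7, T=8, G=1, C=3 (length 19).
Tm = 2·(7+8) + 4·(1+3) = 2·15 + 4·4 = 30 + 16 = 46°C.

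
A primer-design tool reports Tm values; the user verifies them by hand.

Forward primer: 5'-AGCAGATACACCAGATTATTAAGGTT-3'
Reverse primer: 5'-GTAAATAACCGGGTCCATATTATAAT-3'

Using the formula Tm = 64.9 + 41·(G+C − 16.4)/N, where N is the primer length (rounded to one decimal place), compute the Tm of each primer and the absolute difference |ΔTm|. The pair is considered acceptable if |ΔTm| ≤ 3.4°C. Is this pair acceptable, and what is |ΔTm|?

|ΔTm| = 1.5°C; the pair is acceptable.

Forward: G+C = 9, N = 26 → Tm = 64.9 + 41·(9 − 16.4)/26 = 53.2°C.
Reverse: G+C = 8, N = 26 → Tm = 64.9 + 41·(8 − 16.4)/26 = 51.7°C.
|ΔTm| = |53.2 − 51.7| = 1.5°C, ≤ 3.4°C.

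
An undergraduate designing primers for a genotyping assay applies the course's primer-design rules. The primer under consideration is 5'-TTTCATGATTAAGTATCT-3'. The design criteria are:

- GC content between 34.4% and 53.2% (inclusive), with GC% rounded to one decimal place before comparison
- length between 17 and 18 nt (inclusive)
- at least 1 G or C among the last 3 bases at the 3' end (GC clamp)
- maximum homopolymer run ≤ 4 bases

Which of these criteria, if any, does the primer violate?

Base counts: A=5, T=9, G=2, C=2 (length 18).
GC content: GC 4/18 = 22.2%, outside 34.4–53.2% ✗
length: length 18 ✓
GC clamp: 3' end TCT has 1 G/C ✓
homopolymer run: longest run = 3 ✓

Fails: GC content.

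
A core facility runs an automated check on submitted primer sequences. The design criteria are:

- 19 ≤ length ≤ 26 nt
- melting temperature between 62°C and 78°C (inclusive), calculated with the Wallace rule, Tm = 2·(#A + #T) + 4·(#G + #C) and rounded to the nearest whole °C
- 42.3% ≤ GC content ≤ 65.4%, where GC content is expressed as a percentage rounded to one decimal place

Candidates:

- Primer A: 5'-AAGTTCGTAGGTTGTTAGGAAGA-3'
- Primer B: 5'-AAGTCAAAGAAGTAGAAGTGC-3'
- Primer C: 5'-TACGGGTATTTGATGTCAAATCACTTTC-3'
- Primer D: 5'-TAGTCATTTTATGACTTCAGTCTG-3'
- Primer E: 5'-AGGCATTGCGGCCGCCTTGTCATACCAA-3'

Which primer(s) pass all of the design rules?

None of the candidates satisfy all criteria.

Primer A (23 nt, A=7 T=7 G=8 C=1): length 23 ✓; Tm = 2·14 + 4·9 = 64°C ✓; GC 9/23 = 39.1%, outside 42.3–65.4% ✗ — fails.
Primer B (21 nt, A=10 T=3 G=6 C=2): length 21 ✓; Tm = 2·13 + 4·8 = 58°C, outside 62–78°C ✗; GC 8/21 = 38.1%, outside 42.3–65.4% ✗ — fails.
Primer C (28 nt, A=7 T=11 G=5 C=5): length 28, outside 19–26 ✗; Tm = 2·18 + 4·10 = 76°C ✓; GC 10/28 = 35.7%, outside 42.3–65.4% ✗ — fails.
Primer D (24 nt, A=5 T=11 G=4 C=4): length 24 ✓; Tm = 2·16 + 4·8 = 64°C ✓; GC 8/24 = 33.3%, outside 42.3–65.4% ✗ — fails.
Primer E (28 nt, A=6 T=6 G=7 C=9): length 28, outside 19–26 ✗; Tm = 2·12 + 4·16 = 88°C, outside 62–78°C ✗; GC 16/28 = 57.1% ✓ — fails.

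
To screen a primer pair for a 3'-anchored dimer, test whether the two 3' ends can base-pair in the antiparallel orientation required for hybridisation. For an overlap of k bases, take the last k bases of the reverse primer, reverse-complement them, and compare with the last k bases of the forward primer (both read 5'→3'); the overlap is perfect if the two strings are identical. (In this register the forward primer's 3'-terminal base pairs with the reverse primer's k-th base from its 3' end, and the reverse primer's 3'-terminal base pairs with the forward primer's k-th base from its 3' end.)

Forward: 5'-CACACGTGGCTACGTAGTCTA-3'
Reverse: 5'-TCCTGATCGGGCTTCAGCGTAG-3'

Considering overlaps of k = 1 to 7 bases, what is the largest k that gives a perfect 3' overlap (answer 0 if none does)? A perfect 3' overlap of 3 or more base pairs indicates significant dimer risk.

Last 7 bases (5'→3') — forward …TAGTCTA, reverse …AGCGTAG.
Reverse complement of the reverse primer's last 7 bases: CTACGCT; its first k bases are the reverse complement of the reverse primer's last k bases, so a perfect k-base overlap needs the forward primer's last k bases to equal them.
Comparing (forward last k vs required): k=1: A vs C ✗; k=2: TA vs CT ✗; k=3: CTA vs CTA ✓; k=4: TCTA vs CTAC ✗; k=5: GTCTA vs CTACG ✗; k=6: AGTCTA vs CTACGC ✗; k=7: TAGTCTA vs CTACGCT ✗.
Only k = 3 is perfect, so the longest perfect 3' overlap is 3.

Longest perfect overlap: 3 complementary base pairs; significant dimer risk (threshold 3).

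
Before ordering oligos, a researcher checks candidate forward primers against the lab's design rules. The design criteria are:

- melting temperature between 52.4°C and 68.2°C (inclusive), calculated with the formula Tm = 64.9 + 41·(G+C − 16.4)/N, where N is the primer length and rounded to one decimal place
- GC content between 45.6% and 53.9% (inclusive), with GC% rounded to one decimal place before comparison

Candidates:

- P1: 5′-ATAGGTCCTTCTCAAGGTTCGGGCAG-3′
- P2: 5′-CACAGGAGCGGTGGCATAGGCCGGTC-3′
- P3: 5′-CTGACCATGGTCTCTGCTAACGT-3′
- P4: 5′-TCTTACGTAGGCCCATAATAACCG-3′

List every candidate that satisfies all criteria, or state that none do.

P1, P3 and P4.

P1 (26 nt, A=5 T=7 G=8 C=6): Tm = 64.9 + 41·(14 − 16.4)/26 = 61.1°C ✓; GC 14/26 = 53.8% ✓ — passes.
P2 (26 nt, A=5 T=3 G=11 C=7): Tm = 64.9 + 41·(18 − 16.4)/26 = 67.4°C ✓; GC 18/26 = 69.2%, outside 45.6–53.9% ✗ — fails.
P3 (23 nt, A=4 T=7 G=5 C=7): Tm = 64.9 + 41·(12 − 16.4)/23 = 57.1°C ✓; GC 12/23 = 52.2% ✓ — passes.
P4 (24 nt, A=7 T=6 G=4 C=7): Tm = 64.9 + 41·(11 − 16.4)/24 = 55.7°C ✓; GC 11/24 = 45.8% ✓ — passes.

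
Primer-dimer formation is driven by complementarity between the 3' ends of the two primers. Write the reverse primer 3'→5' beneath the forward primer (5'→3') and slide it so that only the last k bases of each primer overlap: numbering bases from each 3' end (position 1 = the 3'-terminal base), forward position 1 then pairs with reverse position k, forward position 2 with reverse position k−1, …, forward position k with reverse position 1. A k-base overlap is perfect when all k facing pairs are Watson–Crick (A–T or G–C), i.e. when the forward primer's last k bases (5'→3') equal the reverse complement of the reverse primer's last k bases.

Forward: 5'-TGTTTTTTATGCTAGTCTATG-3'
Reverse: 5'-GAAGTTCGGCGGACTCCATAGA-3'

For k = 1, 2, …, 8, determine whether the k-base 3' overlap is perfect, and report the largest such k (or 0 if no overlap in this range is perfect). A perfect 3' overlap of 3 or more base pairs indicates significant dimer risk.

Longest perfect overlap: 6 complementary base pairs; significant dimer risk (threshold 3).

Last 8 bases (5'→3') — forward …AGTCTATG, reverse …TCCATAGA.
Reverse complement of the reverse primer's last 8 bases: TCTATGGA; its first k bases are the reverse complement of the reverse primer's last k bases, so a perfect k-base overlap needs the forward primer's last k bases to equal them.
Comparing (forward last k vs required): k=1: G vs T ✗; k=2: TG vs TC ✗; k=3: ATG vs TCT ✗; k=4: TATG vs TCTA ✗; k=5: CTATG vs TCTAT ✗; k=6: TCTATG vs TCTATG ✓; k=7: GTCTATG vs TCTATGG ✗; k=8: AGTCTATG vs TCTATGGA ✗.
Only k = 6 is perfect, so the longest perfect 3' overlap is 6.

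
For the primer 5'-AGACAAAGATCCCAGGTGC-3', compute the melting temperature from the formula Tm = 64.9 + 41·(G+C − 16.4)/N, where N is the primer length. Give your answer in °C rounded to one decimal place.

51.1°C

Base counts: A=7, T=2, G=5, C=5; G+C = 10, N = 19.
Tm = 64.9 + 41·(10 − 16.4)/19 = 64.9 + -262.40/19 = 51.1°C.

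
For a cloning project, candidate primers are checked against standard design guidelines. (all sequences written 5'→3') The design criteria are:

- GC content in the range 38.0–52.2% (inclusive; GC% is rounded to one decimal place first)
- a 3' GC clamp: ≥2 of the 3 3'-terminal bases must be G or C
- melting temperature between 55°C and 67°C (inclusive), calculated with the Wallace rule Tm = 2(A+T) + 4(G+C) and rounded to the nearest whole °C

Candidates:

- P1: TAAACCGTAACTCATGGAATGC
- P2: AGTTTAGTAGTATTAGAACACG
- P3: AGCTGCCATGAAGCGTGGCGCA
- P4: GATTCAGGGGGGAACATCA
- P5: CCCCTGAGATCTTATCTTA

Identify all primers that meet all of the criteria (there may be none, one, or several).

P1 only.

P1 (22 nt, A=8 T=5 G=4 C=5): GC 9/22 = 40.9% ✓; 3' end TGC has 2 G/C ✓; Tm = 2·13 + 4·9 = 62°C ✓ — passes.
P2 (22 nt, A=8 T=7 G=5 C=2): GC 7/22 = 31.8%, outside 38.0–52.2% ✗; 3' end ACG has 2 G/C ✓; Tm = 2·15 + 4·7 = 58°C ✓ — fails.
P3 (22 nt, A=5 T=3 G=8 C=6): GC 14/22 = 63.6%, outside 38.0–52.2% ✗; 3' end GCA has 2 G/C ✓; Tm = 2·8 + 4·14 = 72°C, outside 55–67°C ✗ — fails.
P4 (19 nt, A=6 T=3 G=7 C=3): GC 10/19 = 52.6%, outside 38.0–52.2% ✗; 3' end TCA has 1 G/C, need ≥2 ✗; Tm = 2·9 + 4·10 = 58°C ✓ — fails.
P5 (19 nt, A=4 T=7 G=2 C=6): GC 8/19 = 42.1% ✓; 3' end TTA has 0 G/C, need ≥2 ✗; Tm = 2·11 + 4·8 = 54°C, outside 55–67°C ✗ — fails.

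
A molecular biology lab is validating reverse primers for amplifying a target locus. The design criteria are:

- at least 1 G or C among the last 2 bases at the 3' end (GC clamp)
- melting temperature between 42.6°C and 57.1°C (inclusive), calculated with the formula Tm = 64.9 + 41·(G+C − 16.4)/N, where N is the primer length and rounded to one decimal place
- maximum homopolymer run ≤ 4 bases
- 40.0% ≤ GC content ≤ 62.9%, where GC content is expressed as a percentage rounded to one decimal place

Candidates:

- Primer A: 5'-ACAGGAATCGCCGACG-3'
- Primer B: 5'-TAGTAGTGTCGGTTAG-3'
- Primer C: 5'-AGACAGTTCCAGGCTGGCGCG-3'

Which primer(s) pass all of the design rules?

Primer A (16 nt, A=5 T=1 G=5 C=5): 3' end CG has 2 G/C ✓; Tm = 64.9 + 41·(10 − 16.4)/16 = 48.5°C ✓; longest run = 2 ✓; GC 10/16 = 62.5% ✓ — passes.
Primer B (16 nt, A=3 T=6 G=6 C=1): 3' end AG has 1 G/C ✓; Tm = 64.9 + 41·(7 − 16.4)/16 = 40.8°C, outside 42.6–57.1°C ✗; longest run = 2 ✓; GC 7/16 = 43.8% ✓ — fails.
Primer C (21 nt, A=4 T=3 G=8 C=6): 3' end CG has 2 G/C ✓; Tm = 64.9 + 41·(14 − 16.4)/21 = 60.2°C, outside 42.6–57.1°C ✗; longest run = 2 ✓; GC 14/21 = 66.7%, outside 40.0–62.9% ✗ — fails.

Primer A only.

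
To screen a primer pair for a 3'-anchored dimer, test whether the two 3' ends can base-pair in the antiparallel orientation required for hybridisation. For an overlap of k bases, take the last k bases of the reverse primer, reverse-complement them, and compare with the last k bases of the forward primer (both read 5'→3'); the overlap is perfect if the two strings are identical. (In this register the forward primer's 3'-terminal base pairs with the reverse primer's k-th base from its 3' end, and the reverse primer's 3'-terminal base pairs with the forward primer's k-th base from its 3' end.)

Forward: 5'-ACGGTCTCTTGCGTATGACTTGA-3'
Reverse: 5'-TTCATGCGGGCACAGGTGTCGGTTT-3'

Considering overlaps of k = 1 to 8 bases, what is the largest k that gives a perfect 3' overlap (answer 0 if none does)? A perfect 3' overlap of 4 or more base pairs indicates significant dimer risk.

Longest perfect overlap: 1 complementary base pair; below the dimer-risk threshold (threshold 4).

Last 8 bases (5'→3') — forward …TGACTTGA, reverse …GTCGGTTT.
Reverse complement of the reverse primer's last 8 bases: AAACCGAC; its first k bases are the reverse complement of the reverse primer's last k bases, so a perfect k-base overlap needs the forward primer's last k bases to equal them.
Comparing (forward last k vs required): k=1: A vs A ✓; k=2: GA vs AA ✗; k=3: TGA vs AAA ✗; k=4: TTGA vs AAAC ✗; k=5: CTTGA vs AAACC ✗; k=6: ACTTGA vs AAACCG ✗; k=7: GACTTGA vs AAACCGA ✗; k=8: TGACTTGA vs AAACCGAC ✗.
Only k = 1 is perfect, so the longest perfect 3' overlap is 1.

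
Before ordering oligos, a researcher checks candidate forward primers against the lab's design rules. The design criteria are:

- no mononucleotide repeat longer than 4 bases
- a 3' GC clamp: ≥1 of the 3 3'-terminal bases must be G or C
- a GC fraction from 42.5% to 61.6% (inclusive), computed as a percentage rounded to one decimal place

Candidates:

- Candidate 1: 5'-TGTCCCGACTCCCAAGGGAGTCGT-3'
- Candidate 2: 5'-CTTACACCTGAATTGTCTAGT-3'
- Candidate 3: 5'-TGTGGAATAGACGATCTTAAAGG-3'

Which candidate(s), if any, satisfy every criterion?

None of the candidates satisfy all criteria.

Candidate 1 (24 nt, A=4 T=5 G=7 C=8): longest run = 3 ✓; 3' end CGT has 2 G/C ✓; GC 15/24 = 62.5%, outside 42.5–61.6% ✗ — fails.
Candidate 2 (21 nt, A=5 T=8 G=3 C=5): longest run = 2 ✓; 3' end AGT has 1 G/C ✓; GC 8/21 = 38.1%, outside 42.5–61.6% ✗ — fails.
Candidate 3 (23 nt, A=8 T=6 G=7 C=2): longest run = 3 ✓; 3' end AGG has 2 G/C ✓; GC 9/23 = 39.1%, outside 42.5–61.6% ✗ — fails.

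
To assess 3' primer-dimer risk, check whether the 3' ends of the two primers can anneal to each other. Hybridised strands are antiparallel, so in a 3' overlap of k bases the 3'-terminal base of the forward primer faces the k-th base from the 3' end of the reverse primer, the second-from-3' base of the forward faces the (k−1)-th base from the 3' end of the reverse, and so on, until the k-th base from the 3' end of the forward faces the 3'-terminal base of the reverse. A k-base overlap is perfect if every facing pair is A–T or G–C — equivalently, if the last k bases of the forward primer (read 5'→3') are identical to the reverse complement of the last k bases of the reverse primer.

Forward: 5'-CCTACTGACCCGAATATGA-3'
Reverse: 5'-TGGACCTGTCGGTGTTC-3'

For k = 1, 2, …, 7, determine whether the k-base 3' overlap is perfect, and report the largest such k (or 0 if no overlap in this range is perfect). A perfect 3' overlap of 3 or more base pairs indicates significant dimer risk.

Longest perfect overlap: 2 complementary base pairs; below the dimer-risk threshold (threshold 3).

Last 7 bases (5'→3') — forward …AATATGA, reverse …GGTGTTC.
Reverse complement of the reverse primer's last 7 bases: GAACACC; its first k bases are the reverse complement of the reverse primer's last k bases, so a perfect k-base overlap needs the forward primer's last k bases to equal them.
Comparing (forward last k vs required): k=1: A vs G ✗; k=2: GA vs GA ✓; k=3: TGA vs GAA ✗; k=4: ATGA vs GAAC ✗; k=5: TATGA vs GAACA ✗; k=6: ATATGA vs GAACAC ✗; k=7: AATATGA vs GAACACC ✗.
Only k = 2 is perfect, so the longest perfect 3' overlap is 2.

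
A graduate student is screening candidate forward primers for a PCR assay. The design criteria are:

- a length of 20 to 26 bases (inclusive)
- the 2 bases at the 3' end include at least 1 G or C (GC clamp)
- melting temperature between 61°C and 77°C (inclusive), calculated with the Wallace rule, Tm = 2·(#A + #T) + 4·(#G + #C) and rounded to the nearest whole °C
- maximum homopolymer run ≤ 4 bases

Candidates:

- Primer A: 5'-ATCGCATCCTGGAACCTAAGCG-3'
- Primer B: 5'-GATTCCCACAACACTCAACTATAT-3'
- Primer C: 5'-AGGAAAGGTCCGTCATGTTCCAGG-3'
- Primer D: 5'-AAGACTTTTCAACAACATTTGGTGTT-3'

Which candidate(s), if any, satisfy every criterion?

Primer A (22 nt, A=6 T=4 G=5 C=7): length 22 ✓; 3' end CG has 2 G/C ✓; Tm = 2·10 + 4·12 = 68°C ✓; longest run = 2 ✓ — passes.
Primer B (24 nt, A=9 T=6 G=1 C=8): length 24 ✓; 3' end AT has 0 G/C, need ≥1 ✗; Tm = 2·15 + 4·9 = 66°C ✓; longest run = 3 ✓ — fails.
Primer C (24 nt, A=6 T=5 G=8 C=5): length 24 ✓; 3' end GG has 2 G/C ✓; Tm = 2·11 + 4·13 = 74°C ✓; longest run = 3 ✓ — passes.
Primer D (26 nt, A=8 T=10 G=4 C=4): length 26 ✓; 3' end TT has 0 G/C, need ≥1 ✗; Tm = 2·18 + 4·8 = 68°C ✓; longest run = 4 ✓ — fails.

Primer A and Primer C.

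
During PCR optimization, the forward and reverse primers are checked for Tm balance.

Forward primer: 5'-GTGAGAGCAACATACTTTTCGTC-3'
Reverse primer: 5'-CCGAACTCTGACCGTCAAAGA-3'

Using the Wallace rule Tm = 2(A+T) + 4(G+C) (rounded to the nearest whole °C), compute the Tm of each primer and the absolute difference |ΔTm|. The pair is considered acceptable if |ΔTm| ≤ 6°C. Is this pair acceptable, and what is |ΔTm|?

Forward: A=6 T=7 G=5 C=5 → Tm = 2·13 + 4·10 = 66°C.
Reverse: A=7 T=3 G=4 C=7 → Tm = 2·10 + 4·11 = 64°C.
|ΔTm| = |66 − 64| = 2°C, ≤ 6°C.

|ΔTm| = 2°C; the pair is acceptable.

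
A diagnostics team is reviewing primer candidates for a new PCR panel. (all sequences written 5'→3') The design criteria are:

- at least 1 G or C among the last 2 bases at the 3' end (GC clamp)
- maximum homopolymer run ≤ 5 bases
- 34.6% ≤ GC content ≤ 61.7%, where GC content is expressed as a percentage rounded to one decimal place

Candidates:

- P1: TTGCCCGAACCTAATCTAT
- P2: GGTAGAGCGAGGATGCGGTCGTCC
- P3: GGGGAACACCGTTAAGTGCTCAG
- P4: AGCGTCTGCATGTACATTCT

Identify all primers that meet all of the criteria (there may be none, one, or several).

P1 (19 nt, A=5 T=6 G=2 C=6): 3' end AT has 0 G/C, need ≥1 ✗; longest run = 3 ✓; GC 8/19 = 42.1% ✓ — fails.
P2 (24 nt, A=4 T=4 G=11 C=5): 3' end CC has 2 G/C ✓; longest run = 2 ✓; GC 16/24 = 66.7%, outside 34.6–61.7% ✗ — fails.
P3 (23 nt, A=6 T=4 G=8 C=5): 3' end AG has 1 G/C ✓; longest run = 4 ✓; GC 13/23 = 56.5% ✓ — passes.
P4 (20 nt, A=4 T=7 G=4 C=5): 3' end CT has 1 G/C ✓; longest run = 2 ✓; GC 9/20 = 45.0% ✓ — passes.

P3 and P4.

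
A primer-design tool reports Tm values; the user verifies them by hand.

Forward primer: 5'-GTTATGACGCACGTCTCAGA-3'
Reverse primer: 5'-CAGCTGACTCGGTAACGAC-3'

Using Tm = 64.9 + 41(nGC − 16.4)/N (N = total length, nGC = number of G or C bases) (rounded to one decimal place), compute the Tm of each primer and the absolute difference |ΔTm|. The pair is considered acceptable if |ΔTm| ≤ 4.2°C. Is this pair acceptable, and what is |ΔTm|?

|ΔTm| = 1.4°C; the pair is acceptable.

Forward: G+C = 10, N = 20 → Tm = 64.9 + 41·(10 − 16.4)/20 = 51.8°C.
Reverse: G+C = 11, N = 19 → Tm = 64.9 + 41·(11 − 16.4)/19 = 53.2°C.
|ΔTm| = |51.8 − 53.2| = 1.4°C, ≤ 4.2°C.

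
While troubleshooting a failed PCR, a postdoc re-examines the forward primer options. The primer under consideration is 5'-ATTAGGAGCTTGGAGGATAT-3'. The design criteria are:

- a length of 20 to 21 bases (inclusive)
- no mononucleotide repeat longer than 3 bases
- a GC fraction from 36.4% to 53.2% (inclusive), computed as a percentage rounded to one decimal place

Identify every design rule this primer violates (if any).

Base counts: A=6, T=6, G=7, C=1 (length 20).
length: length 20 ✓
homopolymer run: longest run = 2 ✓
GC content: GC 8/20 = 40.0% ✓

Meets all criteria.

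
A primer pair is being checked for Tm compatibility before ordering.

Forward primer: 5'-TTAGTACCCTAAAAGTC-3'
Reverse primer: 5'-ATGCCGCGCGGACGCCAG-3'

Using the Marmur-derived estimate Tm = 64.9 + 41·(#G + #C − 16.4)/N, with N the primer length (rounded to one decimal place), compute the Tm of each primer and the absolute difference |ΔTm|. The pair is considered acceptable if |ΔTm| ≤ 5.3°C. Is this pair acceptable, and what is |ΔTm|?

Forward: G+C = 6, N = 17 → Tm = 64.9 + 41·(6 − 16.4)/17 = 39.8°C.
Reverse: G+C = 14, N = 18 → Tm = 64.9 + 41·(14 − 16.4)/18 = 59.4°C.
|ΔTm| = |39.8 − 59.4| = 19.6°C, > 5.3°C.

|ΔTm| = 19.6°C; the pair is not acceptable.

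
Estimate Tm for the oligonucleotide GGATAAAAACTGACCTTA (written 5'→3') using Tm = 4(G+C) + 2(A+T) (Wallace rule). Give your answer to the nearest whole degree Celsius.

Base counts: A=8, T=4, G=3, C=3 (length 18).
Tm = 2·(8+4) + 4·(3+3) = 2·12 + 4·6 = 24 + 24 = 48°C.

48°C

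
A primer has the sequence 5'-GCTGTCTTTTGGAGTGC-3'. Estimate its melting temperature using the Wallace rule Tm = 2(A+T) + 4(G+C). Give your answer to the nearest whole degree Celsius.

Base counts: A=1, T=7, G=6, C=3 (length 17).
Tm = 2·(1+7) + 4·(6+3) = 2·8 + 4·9 = 16 + 36 = 52°C.

52°C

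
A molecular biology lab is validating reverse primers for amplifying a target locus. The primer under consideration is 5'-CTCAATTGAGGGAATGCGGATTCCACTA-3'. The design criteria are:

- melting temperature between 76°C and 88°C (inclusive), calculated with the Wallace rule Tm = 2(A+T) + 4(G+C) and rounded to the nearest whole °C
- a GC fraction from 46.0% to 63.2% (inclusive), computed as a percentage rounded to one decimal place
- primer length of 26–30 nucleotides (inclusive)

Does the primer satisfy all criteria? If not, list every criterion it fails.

Meets all criteria.

Base counts: A=8, T=7, G=7, C=6 (length 28).
Tm: Tm = 2·15 + 4·13 = 82°C ✓
GC content: GC 13/28 = 46.4% ✓
length: length 28 ✓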